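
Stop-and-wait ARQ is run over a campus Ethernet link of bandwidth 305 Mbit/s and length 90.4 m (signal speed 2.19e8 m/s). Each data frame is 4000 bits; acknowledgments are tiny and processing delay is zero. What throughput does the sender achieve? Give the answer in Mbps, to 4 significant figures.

286.9 Mbps

t_tx = L/R = 4000/305000000 = 1.31148e-05 s.
t_prop = 90.4/219000000 = 4.12785e-07 s; RTT = 8.25571e-07 s.
Cycle = t_tx + RTT = 1.39403e-05 s.
Throughput = L / cycle = 4000 / 1.39403e-05 = 286.9 Mbps.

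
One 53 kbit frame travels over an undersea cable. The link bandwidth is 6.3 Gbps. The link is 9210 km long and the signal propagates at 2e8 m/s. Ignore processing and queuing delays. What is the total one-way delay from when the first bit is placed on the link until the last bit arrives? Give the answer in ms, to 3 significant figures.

L = 53000 bits.
Transmission delay = L/R = 53000 / 6300000000 = 0.0084127 ms.
Propagation delay = d/s = 9210000 m / 200000000 m/s = 46.05 ms.
Total = 46.1 ms.

46.1 ms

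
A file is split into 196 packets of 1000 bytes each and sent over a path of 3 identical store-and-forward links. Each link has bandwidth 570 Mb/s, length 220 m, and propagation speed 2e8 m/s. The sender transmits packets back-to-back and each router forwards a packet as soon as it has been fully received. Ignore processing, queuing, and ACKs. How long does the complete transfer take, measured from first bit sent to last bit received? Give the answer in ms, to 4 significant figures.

Per-hop transmission t_tx = L/R = 8000/570000000 = 0.0140351 ms.
Per-hop propagation t_prop = 220/200000000 = 0.0011 ms.
Pipeline fill: first packet needs 3·t_tx to clear all hops; remaining 195 packets each add one t_tx.
Total = (3+196-1)·t_tx + 3·t_prop = 198·0.0140351 + 3·0.0011 = 2.782 ms.

2.782 ms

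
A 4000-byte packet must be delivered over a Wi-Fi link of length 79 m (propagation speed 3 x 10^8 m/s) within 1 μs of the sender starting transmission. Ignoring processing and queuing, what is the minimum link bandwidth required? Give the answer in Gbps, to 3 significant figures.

L = 32000 bits.
Propagation delay = 79 / 300000000 = 0.263333 μs.
Transmission budget = 1 − 0.263333 = 0.736667 μs.
R ≥ L / t_tx = 32000 bits / 7.36667e-07 s = 43.4 Gbps.

43.4 Gbps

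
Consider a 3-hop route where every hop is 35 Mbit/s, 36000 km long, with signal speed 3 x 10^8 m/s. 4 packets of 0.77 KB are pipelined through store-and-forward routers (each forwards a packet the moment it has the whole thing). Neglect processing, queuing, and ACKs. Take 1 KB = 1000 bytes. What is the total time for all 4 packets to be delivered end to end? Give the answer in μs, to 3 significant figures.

361000 μs

Per-hop transmission t_tx = L/R = 6160/35000000 = 176 μs.
Per-hop propagation t_prop = 36000000/300000000 = 120000 μs.
Pipeline fill: first packet needs 3·t_tx to clear all hops; remaining 3 packets each add one t_tx.
Total = (3+4-1)·t_tx + 3·t_prop = 6·176 + 3·120000 = 361000 μs.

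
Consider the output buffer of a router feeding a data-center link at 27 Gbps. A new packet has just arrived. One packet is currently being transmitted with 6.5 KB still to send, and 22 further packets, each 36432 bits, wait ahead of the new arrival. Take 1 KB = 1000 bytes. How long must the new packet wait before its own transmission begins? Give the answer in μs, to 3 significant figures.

Each queued packet: L/R = 36432/27000000000 = 1.34933 μs.
22 queued → 29.6853 μs.
Plus remaining 52000 bits of current packet: 1.92593 μs.
Queuing delay = 31.6 μs.

31.6 μs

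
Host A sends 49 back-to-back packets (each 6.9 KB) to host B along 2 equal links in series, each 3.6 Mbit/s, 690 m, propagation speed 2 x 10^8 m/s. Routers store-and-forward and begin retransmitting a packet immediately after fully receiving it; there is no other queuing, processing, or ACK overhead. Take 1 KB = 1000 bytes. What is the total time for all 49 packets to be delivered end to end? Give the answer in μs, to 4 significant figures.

766700 μs

Per-hop transmission t_tx = L/R = 55200/3600000 = 15333.3 μs.
Per-hop propagation t_prop = 690/200000000 = 3.45 μs.
Pipeline fill: first packet needs 2·t_tx to clear all hops; remaining 48 packets each add one t_tx.
Total = (2+49-1)·t_tx + 2·t_prop = 50·15333.3 + 2·3.45 = 766700 μs.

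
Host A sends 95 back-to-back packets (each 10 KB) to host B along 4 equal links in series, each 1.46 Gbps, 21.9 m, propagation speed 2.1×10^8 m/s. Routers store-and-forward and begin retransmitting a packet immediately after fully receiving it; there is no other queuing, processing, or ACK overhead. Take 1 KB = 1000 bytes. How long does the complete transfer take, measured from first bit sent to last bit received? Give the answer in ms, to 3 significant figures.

5.37 ms

Per-hop transmission t_tx = L/R = 80000/1460000000 = 0.0547945 ms.
Per-hop propagation t_prop = 21.9/210000000 = 0.000104286 ms.
Pipeline fill: first packet needs 4·t_tx to clear all hops; remaining 94 packets each add one t_tx.
Total = (4+95-1)·t_tx + 4·t_prop = 98·0.0547945 + 4·0.000104286 = 5.37 ms.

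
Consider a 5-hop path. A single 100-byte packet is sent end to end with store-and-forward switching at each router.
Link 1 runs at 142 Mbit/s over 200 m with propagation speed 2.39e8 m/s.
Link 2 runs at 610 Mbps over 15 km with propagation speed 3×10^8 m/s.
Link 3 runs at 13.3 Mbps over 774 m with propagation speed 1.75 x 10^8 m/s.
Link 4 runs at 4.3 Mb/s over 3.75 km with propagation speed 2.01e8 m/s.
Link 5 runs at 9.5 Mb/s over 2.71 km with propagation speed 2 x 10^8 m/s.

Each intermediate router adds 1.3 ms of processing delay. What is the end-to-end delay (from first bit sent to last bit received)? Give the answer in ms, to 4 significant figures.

L = 100 × 8 = 800 bits.
Transmission delays (L/R per hop): 0.0056338, 0.00131148, 0.0601504, 0.186047, 0.0842105 ms; sum = 0.337353 ms.
Propagation delays (d/s per hop): 0.00083682, 0.05, 0.00442286, 0.0186567, 0.01355 ms; sum = 0.0874664 ms.
Processing at 4 router(s): 4 × 1.3 ms = 5.2 ms.
End-to-end = 5.625 ms.

5.625 ms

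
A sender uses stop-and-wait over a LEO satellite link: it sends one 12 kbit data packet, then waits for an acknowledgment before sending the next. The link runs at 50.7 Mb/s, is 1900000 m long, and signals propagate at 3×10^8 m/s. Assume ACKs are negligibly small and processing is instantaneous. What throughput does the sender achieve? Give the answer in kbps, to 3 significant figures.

t_tx = L/R = 12000/50700000 = 0.000236686 s.
t_prop = 1900000/300000000 = 0.00633333 s; RTT = 0.0126667 s.
Cycle = t_tx + RTT = 0.0129034 s.
Throughput = L / cycle = 12000 / 0.0129034 = 930 kbps.

930 kbps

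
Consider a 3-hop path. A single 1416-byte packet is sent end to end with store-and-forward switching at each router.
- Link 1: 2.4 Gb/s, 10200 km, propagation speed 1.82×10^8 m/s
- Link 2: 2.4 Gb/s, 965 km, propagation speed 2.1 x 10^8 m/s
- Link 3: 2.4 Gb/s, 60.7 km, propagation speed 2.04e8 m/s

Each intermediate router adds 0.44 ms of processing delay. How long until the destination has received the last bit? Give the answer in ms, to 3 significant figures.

L = 1416 × 8 = 11328 bits.
Transmission delay per hop = L/R = 11328/2400000000 = 0.00472 ms; 3 hops → 0.01416 ms.
Propagation delays (d/s per hop): 56.044, 4.59524, 0.297549 ms; sum = 60.9367 ms.
Processing at 2 router(s): 2 × 0.44 ms = 0.88 ms.
End-to-end = 61.8 ms.

61.8 ms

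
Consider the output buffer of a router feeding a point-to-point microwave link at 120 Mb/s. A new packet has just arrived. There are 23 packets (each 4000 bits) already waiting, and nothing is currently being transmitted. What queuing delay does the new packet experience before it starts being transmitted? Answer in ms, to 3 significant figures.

Each queued packet: L/R = 4000/120000000 = 0.0333333 ms.
23 queued → 0.766667 ms.
Queuing delay = 0.767 ms.

0.767 ms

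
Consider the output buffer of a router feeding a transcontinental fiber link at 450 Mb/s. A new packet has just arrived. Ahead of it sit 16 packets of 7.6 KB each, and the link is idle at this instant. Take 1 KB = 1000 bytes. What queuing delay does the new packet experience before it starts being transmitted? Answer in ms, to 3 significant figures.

Each queued packet: L/R = 60800/450000000 = 0.135111 ms.
16 queued → 2.16178 ms.
Queuing delay = 2.16 ms.

2.16 ms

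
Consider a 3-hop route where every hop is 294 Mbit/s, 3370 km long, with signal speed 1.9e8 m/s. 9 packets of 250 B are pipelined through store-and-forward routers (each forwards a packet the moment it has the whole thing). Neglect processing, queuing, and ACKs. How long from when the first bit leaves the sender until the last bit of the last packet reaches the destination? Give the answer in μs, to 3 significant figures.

Per-hop transmission t_tx = L/R = 2000/294000000 = 6.80272 μs.
Per-hop propagation t_prop = 3370000/190000000 = 17736.8 μs.
Pipeline fill: first packet needs 3·t_tx to clear all hops; remaining 8 packets each add one t_tx.
Total = (3+9-1)·t_tx + 3·t_prop = 11·6.80272 + 3·17736.8 = 53300 μs.

53300 μs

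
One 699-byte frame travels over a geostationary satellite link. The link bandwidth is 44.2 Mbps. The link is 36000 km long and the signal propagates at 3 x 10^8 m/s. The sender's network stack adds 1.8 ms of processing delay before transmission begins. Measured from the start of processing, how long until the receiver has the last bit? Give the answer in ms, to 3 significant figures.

L = 699 × 8 = 5592 bits.
Transmission delay = L/R = 5592 / 44200000 = 0.126516 ms.
Propagation delay = d/s = 36000000 m / 300000000 m/s = 120 ms.
Plus processing delay 1.8 ms = 1.8 ms.
Total = 122 ms.

122 ms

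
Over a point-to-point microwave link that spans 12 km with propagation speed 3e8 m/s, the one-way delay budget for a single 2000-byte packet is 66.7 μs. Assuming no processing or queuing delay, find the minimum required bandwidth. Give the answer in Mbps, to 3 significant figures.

599 Mbps

L = 16000 bits.
Propagation delay = 12000 / 300000000 = 40 μs.
Transmission budget = 66.7 − 40 = 26.7 μs.
R ≥ L / t_tx = 16000 bits / 2.67e-05 s = 599 Mbps.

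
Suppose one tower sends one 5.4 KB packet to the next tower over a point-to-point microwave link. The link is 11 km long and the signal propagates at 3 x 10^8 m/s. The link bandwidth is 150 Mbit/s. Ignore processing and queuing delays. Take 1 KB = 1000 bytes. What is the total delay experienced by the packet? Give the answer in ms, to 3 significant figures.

L = 43200 bits.
Transmission delay = L/R = 43200 / 150000000 = 0.288 ms.
Propagation delay = d/s = 11000 m / 300000000 m/s = 0.0366667 ms.
Total = 0.325 ms.

0.325 ms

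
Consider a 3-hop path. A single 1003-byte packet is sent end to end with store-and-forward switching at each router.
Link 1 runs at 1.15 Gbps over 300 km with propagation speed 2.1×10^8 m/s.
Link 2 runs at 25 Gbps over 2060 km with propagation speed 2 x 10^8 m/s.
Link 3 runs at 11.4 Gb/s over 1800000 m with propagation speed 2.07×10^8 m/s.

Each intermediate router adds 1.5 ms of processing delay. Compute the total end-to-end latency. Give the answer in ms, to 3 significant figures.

23.4 ms

L = 1003 × 8 = 8024 bits.
Transmission delays (L/R per hop): 0.00697739, 0.00032096, 0.00070386 ms; sum = 0.00800221 ms.
Propagation delays (d/s per hop): 1.42857, 10.3, 8.69565 ms; sum = 20.4242 ms.
Processing at 2 router(s): 2 × 1.5 ms = 3 ms.
End-to-end = 23.4 ms.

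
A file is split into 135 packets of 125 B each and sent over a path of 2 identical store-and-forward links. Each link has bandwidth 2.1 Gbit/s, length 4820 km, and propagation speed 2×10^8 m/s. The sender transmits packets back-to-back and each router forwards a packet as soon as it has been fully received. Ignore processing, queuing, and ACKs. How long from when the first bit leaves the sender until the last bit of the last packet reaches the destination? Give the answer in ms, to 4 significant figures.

Per-hop transmission t_tx = L/R = 1000/2100000000 = 0.00047619 ms.
Per-hop propagation t_prop = 4820000/200000000 = 24.1 ms.
Pipeline fill: first packet needs 2·t_tx to clear all hops; remaining 134 packets each add one t_tx.
Total = (2+135-1)·t_tx + 2·t_prop = 136·0.00047619 + 2·24.1 = 48.26 ms.

48.26 ms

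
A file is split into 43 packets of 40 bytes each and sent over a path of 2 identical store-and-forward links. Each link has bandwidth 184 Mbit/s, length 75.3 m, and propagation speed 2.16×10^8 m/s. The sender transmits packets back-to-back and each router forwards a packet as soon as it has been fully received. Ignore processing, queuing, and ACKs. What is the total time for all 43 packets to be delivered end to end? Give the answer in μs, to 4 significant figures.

77.22 μs

Per-hop transmission t_tx = L/R = 320/184000000 = 1.73913 μs.
Per-hop propagation t_prop = 75.3/216000000 = 0.348611 μs.
Pipeline fill: first packet needs 2·t_tx to clear all hops; remaining 42 packets each add one t_tx.
Total = (2+43-1)·t_tx + 2·t_prop = 44·1.73913 + 2·0.348611 = 77.22 μs.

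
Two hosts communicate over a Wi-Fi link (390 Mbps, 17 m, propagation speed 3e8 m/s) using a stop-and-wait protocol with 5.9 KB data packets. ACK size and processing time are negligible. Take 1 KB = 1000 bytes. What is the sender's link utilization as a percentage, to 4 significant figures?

99.91 %

t_tx = L/R = 47200/390000000 = 0.000121026 s.
t_prop = 17/300000000 = 5.66667e-08 s; RTT = 1.13333e-07 s.
Cycle = t_tx + RTT = 0.000121139 s.
Utilization = t_tx / cycle = 0.000121026/0.000121139 = 99.91 %.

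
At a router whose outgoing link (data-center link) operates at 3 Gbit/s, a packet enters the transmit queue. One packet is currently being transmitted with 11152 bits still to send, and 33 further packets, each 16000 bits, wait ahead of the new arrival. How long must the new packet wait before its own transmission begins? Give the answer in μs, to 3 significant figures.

180 μs

Each queued packet: L/R = 16000/3000000000 = 5.33333 μs.
33 queued → 176 μs.
Plus remaining 11152 bits of current packet: 3.71733 μs.
Queuing delay = 180 μs.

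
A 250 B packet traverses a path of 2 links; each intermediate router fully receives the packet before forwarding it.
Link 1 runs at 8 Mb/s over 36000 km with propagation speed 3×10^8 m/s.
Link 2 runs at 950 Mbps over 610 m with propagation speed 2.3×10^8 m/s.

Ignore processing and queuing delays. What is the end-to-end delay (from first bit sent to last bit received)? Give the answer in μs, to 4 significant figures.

L = 250 × 8 = 2000 bits.
Transmission delays (L/R per hop): 250, 2.10526 μs; sum = 252.105 μs.
Propagation delays (d/s per hop): 120000, 2.65217 μs; sum = 120003 μs.
End-to-end = 120300 μs.

120300 μs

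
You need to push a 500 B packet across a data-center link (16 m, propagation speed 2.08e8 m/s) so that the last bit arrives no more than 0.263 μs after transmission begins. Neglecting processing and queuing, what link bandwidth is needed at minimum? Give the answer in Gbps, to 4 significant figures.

21.50 Gbps

L = 4000 bits.
Propagation delay = 16 / 208000000 = 0.0769231 μs.
Transmission budget = 0.263 − 0.0769231 = 0.186077 μs.
R ≥ L / t_tx = 4000 bits / 1.86077e-07 s = 21.50 Gbps.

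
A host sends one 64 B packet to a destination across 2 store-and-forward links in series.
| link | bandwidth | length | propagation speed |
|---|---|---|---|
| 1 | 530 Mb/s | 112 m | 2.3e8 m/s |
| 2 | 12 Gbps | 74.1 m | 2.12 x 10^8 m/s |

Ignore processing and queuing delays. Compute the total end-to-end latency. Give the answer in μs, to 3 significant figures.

L = 64 × 8 = 512 bits.
Transmission delays (L/R per hop): 0.966038, 0.0426667 μs; sum = 1.0087 μs.
Propagation delays (d/s per hop): 0.486957, 0.349528 μs; sum = 0.836485 μs.
End-to-end = 1.85 μs.

1.85 μs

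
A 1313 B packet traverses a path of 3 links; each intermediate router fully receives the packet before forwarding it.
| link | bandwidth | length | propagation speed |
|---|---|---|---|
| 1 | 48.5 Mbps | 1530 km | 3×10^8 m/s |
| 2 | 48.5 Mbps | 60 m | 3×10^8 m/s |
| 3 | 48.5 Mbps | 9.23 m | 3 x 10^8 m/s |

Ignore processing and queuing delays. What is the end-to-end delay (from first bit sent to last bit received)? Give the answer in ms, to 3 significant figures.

L = 1313 × 8 = 10504 bits.
Transmission delay per hop = L/R = 10504/48500000 = 0.216577 ms; 3 hops → 0.649732 ms.
Propagation delays (d/s per hop): 5.1, 0.0002, 3.07667e-05 ms; sum = 5.10023 ms.
End-to-end = 5.75 ms.

5.75 ms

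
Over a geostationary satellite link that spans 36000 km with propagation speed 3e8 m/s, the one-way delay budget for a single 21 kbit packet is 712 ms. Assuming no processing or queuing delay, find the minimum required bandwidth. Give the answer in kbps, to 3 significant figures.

Propagation delay = 36000000 / 300000000 = 120 ms.
Transmission budget = 712 − 120 = 592 ms.
R ≥ L / t_tx = 21000 bits / 0.592 s = 35.5 kbps.

35.5 kbps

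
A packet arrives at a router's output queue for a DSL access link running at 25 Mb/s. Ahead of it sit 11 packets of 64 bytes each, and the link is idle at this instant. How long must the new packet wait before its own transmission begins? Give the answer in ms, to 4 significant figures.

0.2253 ms

Each queued packet: L/R = 512/25000000 = 0.02048 ms.
11 queued → 0.22528 ms.
Queuing delay = 0.2253 ms.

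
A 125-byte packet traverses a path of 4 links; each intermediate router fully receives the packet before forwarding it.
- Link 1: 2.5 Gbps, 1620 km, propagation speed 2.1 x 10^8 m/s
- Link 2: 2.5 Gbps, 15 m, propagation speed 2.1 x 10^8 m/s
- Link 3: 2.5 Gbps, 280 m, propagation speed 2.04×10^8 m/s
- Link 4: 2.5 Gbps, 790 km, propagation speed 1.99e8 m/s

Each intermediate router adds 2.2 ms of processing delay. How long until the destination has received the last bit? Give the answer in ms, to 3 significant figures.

L = 125 × 8 = 1000 bits.
Transmission delay per hop = L/R = 1000/2500000000 = 0.0004 ms; 4 hops → 0.0016 ms.
Propagation delays (d/s per hop): 7.71429, 7.14286e-05, 0.00137255, 3.96985 ms; sum = 11.6856 ms.
Processing at 3 router(s): 3 × 2.2 ms = 6.6 ms.
End-to-end = 18.3 ms.

18.3 ms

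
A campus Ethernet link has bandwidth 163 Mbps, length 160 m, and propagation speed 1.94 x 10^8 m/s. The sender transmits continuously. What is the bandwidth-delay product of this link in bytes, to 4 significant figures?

Propagation delay = 160 / 194000000 = 8.24742e-07 s.
BDP = R × t_prop = 163000000 × 8.24742e-07 = 134.433 bits.
In bytes: 134.433/8 = 16.80 bytes.

16.80 bytes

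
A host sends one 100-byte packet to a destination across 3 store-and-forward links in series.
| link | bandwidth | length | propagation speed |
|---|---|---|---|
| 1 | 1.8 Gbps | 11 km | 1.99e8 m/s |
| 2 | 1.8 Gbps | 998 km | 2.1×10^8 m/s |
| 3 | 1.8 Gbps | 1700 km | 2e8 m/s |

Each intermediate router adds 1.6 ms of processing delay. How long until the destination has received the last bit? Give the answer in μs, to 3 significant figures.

16500 μs

L = 100 × 8 = 800 bits.
Transmission delay per hop = L/R = 800/1800000000 = 0.444444 μs; 3 hops → 1.33333 μs.
Propagation delays (d/s per hop): 55.2764, 4752.38, 8500 μs; sum = 13307.7 μs.
Processing at 2 router(s): 2 × 1.6 ms = 3200 μs.
End-to-end = 16500 μs.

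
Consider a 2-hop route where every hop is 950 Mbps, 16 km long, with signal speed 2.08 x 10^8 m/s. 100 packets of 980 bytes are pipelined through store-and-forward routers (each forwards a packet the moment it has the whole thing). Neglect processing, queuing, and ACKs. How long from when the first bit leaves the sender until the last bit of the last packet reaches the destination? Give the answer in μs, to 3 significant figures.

Per-hop transmission t_tx = L/R = 7840/950000000 = 8.25263 μs.
Per-hop propagation t_prop = 16000/208000000 = 76.9231 μs.
Pipeline fill: first packet needs 2·t_tx to clear all hops; remaining 99 packets each add one t_tx.
Total = (2+100-1)·t_tx + 2·t_prop = 101·8.25263 + 2·76.9231 = 987 μs.

987 μs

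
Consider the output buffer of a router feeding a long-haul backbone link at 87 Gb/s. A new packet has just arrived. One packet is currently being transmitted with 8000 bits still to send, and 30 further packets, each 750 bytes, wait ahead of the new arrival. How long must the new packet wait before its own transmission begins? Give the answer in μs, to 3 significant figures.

2.16 μs

Each queued packet: L/R = 6000/87000000000 = 0.0689655 μs.
30 queued → 2.06897 μs.
Plus remaining 8000 bits of current packet: 0.091954 μs.
Queuing delay = 2.16 μs.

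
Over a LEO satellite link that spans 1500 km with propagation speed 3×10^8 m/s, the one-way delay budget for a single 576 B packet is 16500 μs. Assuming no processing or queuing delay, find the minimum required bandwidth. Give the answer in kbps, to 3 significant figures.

L = 4608 bits.
Propagation delay = 1500000 / 300000000 = 5000 μs.
Transmission budget = 16500 − 5000 = 11500 μs.
R ≥ L / t_tx = 4608 bits / 0.0115 s = 401 kbps.

401 kbps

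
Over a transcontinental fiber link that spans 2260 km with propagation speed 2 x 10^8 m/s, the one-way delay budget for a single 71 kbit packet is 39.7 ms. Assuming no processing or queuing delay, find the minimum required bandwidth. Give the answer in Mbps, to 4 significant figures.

2.500 Mbps

Propagation delay = 2260000 / 200000000 = 11.3 ms.
Transmission budget = 39.7 − 11.3 = 28.4 ms.
R ≥ L / t_tx = 71000 bits / 0.0284 s = 2.500 Mbps.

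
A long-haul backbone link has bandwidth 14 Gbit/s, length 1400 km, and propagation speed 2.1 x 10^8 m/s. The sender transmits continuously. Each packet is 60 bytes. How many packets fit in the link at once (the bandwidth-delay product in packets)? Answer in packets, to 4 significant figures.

194400 packets

Propagation delay = 1400000 / 210000000 = 0.00666667 s.
BDP = R × t_prop = 14000000000 × 0.00666667 = 93333300 bits.
In packets of 480 bits: 194400 packets.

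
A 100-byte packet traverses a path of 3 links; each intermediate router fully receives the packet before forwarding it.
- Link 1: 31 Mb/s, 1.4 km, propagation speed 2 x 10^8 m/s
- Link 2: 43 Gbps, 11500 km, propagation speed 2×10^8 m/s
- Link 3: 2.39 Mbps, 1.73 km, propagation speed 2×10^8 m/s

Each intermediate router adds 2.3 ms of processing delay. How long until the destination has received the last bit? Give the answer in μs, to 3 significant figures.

L = 100 × 8 = 800 bits.
Transmission delays (L/R per hop): 25.8065, 0.0186047, 334.728 μs; sum = 360.553 μs.
Propagation delays (d/s per hop): 7, 57500, 8.65 μs; sum = 57515.7 μs.
Processing at 2 router(s): 2 × 2.3 ms = 4600 μs.
End-to-end = 62500 μs.

62500 μs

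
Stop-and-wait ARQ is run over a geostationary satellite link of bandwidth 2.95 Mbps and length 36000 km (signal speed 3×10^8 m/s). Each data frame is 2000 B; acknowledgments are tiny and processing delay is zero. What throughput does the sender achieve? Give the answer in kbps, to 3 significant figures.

65.2 kbps

t_tx = L/R = 16000/2950000 = 0.00542373 s.
t_prop = 36000000/300000000 = 0.12 s; RTT = 0.24 s.
Cycle = t_tx + RTT = 0.245424 s.
Throughput = L / cycle = 16000 / 0.245424 = 65.2 kbps.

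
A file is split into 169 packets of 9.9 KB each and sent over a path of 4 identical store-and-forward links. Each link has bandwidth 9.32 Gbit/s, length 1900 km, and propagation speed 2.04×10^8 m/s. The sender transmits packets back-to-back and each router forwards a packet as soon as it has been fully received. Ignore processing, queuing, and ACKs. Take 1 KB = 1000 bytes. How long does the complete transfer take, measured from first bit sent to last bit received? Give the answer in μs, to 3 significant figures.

38700 μs

Per-hop transmission t_tx = L/R = 79200/9320000000 = 8.49785 μs.
Per-hop propagation t_prop = 1900000/204000000 = 9313.73 μs.
Pipeline fill: first packet needs 4·t_tx to clear all hops; remaining 168 packets each add one t_tx.
Total = (4+169-1)·t_tx + 4·t_prop = 172·8.49785 + 4·9313.73 = 38700 μs.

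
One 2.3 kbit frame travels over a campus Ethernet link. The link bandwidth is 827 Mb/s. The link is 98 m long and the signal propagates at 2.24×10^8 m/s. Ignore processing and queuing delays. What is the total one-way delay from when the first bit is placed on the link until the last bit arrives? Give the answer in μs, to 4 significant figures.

3.219 μs

L = 2300 bits.
Transmission delay = L/R = 2300 / 827000000 = 2.78114 μs.
Propagation delay = d/s = 98 m / 2.24e+08 m/s = 0.4375 μs.
Total = 3.219 μs.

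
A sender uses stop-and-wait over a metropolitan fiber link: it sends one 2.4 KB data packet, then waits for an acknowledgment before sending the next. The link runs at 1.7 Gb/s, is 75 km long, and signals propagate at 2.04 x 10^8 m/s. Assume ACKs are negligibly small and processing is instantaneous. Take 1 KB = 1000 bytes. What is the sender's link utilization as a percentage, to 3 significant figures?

1.51 %

t_tx = L/R = 19200/1700000000 = 1.12941e-05 s.
t_prop = 75000/204000000 = 0.000367647 s; RTT = 0.000735294 s.
Cycle = t_tx + RTT = 0.000746588 s.
Utilization = t_tx / cycle = 1.12941e-05/0.000746588 = 1.51 %.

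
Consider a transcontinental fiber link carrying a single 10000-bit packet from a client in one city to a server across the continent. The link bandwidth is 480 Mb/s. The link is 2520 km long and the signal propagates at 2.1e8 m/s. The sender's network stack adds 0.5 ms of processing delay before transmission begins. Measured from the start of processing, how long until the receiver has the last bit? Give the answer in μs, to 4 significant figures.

Transmission delay = L/R = 10000 / 480000000 = 20.8333 μs.
Propagation delay = d/s = 2520000 m / 210000000 m/s = 12000 μs.
Plus processing delay 0.5 ms = 500 μs.
Total = 12520 μs.

12520 μs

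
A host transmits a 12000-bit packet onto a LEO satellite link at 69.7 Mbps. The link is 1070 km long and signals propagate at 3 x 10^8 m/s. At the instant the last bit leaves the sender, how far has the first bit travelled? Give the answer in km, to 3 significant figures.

t_tx = L/R = 12000/69700000 = 0.000172166 s.
Distance = s × t_tx = 300000000 × 0.000172166 = 51.6 km.

51.6 km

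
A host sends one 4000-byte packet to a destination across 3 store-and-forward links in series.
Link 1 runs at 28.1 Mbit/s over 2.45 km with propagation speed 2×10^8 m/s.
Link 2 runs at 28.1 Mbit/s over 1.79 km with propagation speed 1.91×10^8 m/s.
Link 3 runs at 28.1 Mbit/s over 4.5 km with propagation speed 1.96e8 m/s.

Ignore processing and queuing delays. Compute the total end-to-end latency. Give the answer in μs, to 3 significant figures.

L = 4000 × 8 = 32000 bits.
Transmission delay per hop = L/R = 32000/28100000 = 1138.79 μs; 3 hops → 3416.37 μs.
Propagation delays (d/s per hop): 12.25, 9.37173, 22.9592 μs; sum = 44.5809 μs.
End-to-end = 3460 μs.

3460 μs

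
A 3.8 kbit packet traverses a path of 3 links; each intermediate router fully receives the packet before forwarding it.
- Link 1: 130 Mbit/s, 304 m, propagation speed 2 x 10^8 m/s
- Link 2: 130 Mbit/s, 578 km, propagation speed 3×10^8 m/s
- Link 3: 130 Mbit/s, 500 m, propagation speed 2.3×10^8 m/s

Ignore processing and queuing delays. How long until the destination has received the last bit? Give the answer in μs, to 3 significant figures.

2020 μs

L = 3800 bits.
Transmission delay per hop = L/R = 3800/130000000 = 29.2308 μs; 3 hops → 87.6923 μs.
Propagation delays (d/s per hop): 1.52, 1926.67, 2.17391 μs; sum = 1930.36 μs.
End-to-end = 2020 μs.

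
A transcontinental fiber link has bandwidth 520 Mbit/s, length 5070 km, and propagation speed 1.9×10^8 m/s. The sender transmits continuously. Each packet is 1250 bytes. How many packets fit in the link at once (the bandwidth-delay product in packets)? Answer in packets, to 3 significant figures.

Propagation delay = 5070000 / 190000000 = 0.0266842 s.
BDP = R × t_prop = 520000000 × 0.0266842 = 13875800 bits.
In packets of 10000 bits: 1390 packets.

1390 packets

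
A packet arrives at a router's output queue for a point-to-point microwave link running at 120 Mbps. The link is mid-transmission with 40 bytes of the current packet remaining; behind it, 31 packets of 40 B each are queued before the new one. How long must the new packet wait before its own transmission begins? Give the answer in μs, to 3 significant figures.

85.3 μs

Each queued packet: L/R = 320/120000000 = 2.66667 μs.
31 queued → 82.6667 μs.
Plus remaining 320 bits of current packet: 2.66667 μs.
Queuing delay = 85.3 μs.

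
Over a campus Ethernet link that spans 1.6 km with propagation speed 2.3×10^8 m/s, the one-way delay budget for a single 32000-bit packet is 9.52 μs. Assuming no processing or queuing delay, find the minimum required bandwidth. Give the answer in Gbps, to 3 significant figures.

Propagation delay = 1600 / 2.3e+08 = 6.95652 μs.
Transmission budget = 9.52 − 6.95652 = 2.56348 μs.
R ≥ L / t_tx = 32000 bits / 2.56348e-06 s = 12.5 Gbps.

12.5 Gbps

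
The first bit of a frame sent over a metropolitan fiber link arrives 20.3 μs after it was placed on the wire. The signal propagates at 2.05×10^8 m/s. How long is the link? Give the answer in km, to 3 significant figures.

d = s × t_prop = 2.05e+08 × 2.03e-05 = 4.16 km.

4.16 km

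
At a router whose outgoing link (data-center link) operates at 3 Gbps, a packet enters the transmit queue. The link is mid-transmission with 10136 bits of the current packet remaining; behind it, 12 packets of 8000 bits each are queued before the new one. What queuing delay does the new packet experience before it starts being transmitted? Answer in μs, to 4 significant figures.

35.38 μs

Each queued packet: L/R = 8000/3000000000 = 2.66667 μs.
12 queued → 32 μs.
Plus remaining 10136 bits of current packet: 3.37867 μs.
Queuing delay = 35.38 μs.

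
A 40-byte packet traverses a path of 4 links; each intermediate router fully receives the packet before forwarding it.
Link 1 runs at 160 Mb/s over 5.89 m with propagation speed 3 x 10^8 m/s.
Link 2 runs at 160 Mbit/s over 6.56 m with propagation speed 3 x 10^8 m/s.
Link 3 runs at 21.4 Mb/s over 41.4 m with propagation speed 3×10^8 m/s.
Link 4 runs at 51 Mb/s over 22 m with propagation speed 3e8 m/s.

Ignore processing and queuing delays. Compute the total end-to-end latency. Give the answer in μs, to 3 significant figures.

L = 40 × 8 = 320 bits.
Transmission delays (L/R per hop): 2, 2, 14.9533, 6.27451 μs; sum = 25.2278 μs.
Propagation delays (d/s per hop): 0.0196333, 0.0218667, 0.138, 0.0733333 μs; sum = 0.252833 μs.
End-to-end = 25.5 μs.

25.5 μs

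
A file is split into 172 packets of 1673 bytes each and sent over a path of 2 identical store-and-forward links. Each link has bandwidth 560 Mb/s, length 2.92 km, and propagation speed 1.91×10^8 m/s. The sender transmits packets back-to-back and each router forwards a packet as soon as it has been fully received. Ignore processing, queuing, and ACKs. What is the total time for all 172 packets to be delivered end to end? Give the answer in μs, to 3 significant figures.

4170 μs

Per-hop transmission t_tx = L/R = 13384/560000000 = 23.9 μs.
Per-hop propagation t_prop = 2920/191000000 = 15.288 μs.
Pipeline fill: first packet needs 2·t_tx to clear all hops; remaining 171 packets each add one t_tx.
Total = (2+172-1)·t_tx + 2·t_prop = 173·23.9 + 2·15.288 = 4170 μs.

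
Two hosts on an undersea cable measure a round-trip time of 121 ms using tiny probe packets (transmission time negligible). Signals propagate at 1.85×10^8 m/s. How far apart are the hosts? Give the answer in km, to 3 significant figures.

11200 km

One-way propagation = RTT/2 = 60.5 ms.
d = s × t = 185000000 × 0.0605 = 11200 km.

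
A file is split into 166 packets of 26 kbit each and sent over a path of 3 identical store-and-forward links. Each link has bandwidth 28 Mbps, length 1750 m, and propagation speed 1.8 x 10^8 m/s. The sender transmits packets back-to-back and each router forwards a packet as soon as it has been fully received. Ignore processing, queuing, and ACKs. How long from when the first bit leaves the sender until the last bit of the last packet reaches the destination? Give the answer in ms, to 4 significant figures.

Per-hop transmission t_tx = L/R = 26000/28000000 = 0.928571 ms.
Per-hop propagation t_prop = 1750/180000000 = 0.00972222 ms.
Pipeline fill: first packet needs 3·t_tx to clear all hops; remaining 165 packets each add one t_tx.
Total = (3+166-1)·t_tx + 3·t_prop = 168·0.928571 + 3·0.00972222 = 156.0 ms.

156.0 ms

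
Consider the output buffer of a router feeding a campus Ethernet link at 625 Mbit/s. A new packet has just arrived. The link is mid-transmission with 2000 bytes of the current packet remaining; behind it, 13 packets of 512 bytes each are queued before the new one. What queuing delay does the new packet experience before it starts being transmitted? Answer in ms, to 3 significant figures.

Each queued packet: L/R = 4096/625000000 = 0.0065536 ms.
13 queued → 0.0851968 ms.
Plus remaining 16000 bits of current packet: 0.0256 ms.
Queuing delay = 0.111 ms.

0.111 ms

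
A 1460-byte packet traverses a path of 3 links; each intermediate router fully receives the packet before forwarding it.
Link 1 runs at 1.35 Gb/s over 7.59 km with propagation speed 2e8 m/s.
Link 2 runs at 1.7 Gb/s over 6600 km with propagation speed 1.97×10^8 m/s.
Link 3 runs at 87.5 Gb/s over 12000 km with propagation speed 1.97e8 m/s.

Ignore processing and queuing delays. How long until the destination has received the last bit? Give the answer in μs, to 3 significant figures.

94500 μs

L = 1460 × 8 = 11680 bits.
Transmission delays (L/R per hop): 8.65185, 6.87059, 0.133486 μs; sum = 15.6559 μs.
Propagation delays (d/s per hop): 37.95, 33502.5, 60913.7 μs; sum = 94454.2 μs.
End-to-end = 94500 μs.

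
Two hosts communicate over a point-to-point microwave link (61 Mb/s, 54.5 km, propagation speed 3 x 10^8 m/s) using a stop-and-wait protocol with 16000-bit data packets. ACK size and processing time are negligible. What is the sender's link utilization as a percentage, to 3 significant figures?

41.9 %

t_tx = L/R = 16000/61000000 = 0.000262295 s.
t_prop = 54500/300000000 = 0.000181667 s; RTT = 0.000363333 s.
Cycle = t_tx + RTT = 0.000625628 s.
Utilization = t_tx / cycle = 0.000262295/0.000625628 = 41.9 %.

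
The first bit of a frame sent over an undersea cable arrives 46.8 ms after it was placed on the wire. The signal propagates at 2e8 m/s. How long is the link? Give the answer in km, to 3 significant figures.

9360 km

d = s × t_prop = 200000000 × 0.0468 = 9360 km.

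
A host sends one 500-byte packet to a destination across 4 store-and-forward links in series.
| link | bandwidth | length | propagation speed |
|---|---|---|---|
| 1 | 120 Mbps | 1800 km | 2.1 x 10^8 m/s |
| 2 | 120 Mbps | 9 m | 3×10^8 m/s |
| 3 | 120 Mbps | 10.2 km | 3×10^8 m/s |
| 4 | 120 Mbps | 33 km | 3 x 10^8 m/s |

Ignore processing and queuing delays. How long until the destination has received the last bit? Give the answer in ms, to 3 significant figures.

8.85 ms

L = 500 × 8 = 4000 bits.
Transmission delay per hop = L/R = 4000/120000000 = 0.0333333 ms; 4 hops → 0.133333 ms.
Propagation delays (d/s per hop): 8.57143, 3e-05, 0.034, 0.11 ms; sum = 8.71546 ms.
End-to-end = 8.85 ms.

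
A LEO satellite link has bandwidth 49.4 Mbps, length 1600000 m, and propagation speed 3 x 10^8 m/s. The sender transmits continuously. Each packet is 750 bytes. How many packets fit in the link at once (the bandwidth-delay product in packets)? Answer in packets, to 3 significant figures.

43.9 packets

Propagation delay = 1600000 / 300000000 = 0.00533333 s.
BDP = R × t_prop = 49400000 × 0.00533333 = 263467 bits.
In packets of 6000 bits: 43.9 packets.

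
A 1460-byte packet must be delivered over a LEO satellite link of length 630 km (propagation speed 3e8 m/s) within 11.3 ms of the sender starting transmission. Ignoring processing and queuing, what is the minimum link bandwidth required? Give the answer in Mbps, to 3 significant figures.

L = 11680 bits.
Propagation delay = 630000 / 300000000 = 2.1 ms.
Transmission budget = 11.3 − 2.1 = 9.2 ms.
R ≥ L / t_tx = 11680 bits / 0.0092 s = 1.27 Mbps.

1.27 Mbps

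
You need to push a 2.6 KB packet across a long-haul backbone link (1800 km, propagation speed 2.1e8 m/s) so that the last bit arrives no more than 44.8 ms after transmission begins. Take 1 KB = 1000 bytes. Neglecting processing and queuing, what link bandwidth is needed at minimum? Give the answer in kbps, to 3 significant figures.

574 kbps

L = 20800 bits.
Propagation delay = 1800000 / 210000000 = 8.57143 ms.
Transmission budget = 44.8 − 8.57143 = 36.2286 ms.
R ≥ L / t_tx = 20800 bits / 0.0362286 s = 574 kbps.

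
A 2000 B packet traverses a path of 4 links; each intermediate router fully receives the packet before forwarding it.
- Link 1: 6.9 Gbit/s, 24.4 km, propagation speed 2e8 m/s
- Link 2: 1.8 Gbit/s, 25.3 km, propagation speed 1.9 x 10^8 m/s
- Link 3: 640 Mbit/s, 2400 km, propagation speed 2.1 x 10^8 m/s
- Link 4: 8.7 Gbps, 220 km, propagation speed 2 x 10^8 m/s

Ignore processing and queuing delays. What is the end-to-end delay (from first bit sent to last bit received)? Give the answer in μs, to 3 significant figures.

12800 μs

L = 2000 × 8 = 16000 bits.
Transmission delays (L/R per hop): 2.31884, 8.88889, 25, 1.83908 μs; sum = 38.0468 μs.
Propagation delays (d/s per hop): 122, 133.158, 11428.6, 1100 μs; sum = 12783.7 μs.
End-to-end = 12800 μs.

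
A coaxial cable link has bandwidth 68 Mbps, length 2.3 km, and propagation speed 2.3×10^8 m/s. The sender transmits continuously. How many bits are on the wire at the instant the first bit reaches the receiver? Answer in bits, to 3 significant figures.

680 bits

Propagation delay = 2300 / 2.3e+08 = 1e-05 s.
BDP = R × t_prop = 68000000 × 1e-05 = 680 bits.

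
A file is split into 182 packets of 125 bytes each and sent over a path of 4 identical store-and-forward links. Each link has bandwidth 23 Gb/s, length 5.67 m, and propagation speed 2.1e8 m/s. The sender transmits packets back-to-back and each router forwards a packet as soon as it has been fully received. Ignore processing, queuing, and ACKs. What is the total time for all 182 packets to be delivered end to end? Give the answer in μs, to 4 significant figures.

Per-hop transmission t_tx = L/R = 1000/23000000000 = 0.0434783 μs.
Per-hop propagation t_prop = 5.67/210000000 = 0.027 μs.
Pipeline fill: first packet needs 4·t_tx to clear all hops; remaining 181 packets each add one t_tx.
Total = (4+182-1)·t_tx + 4·t_prop = 185·0.0434783 + 4·0.027 = 8.151 μs.

8.151 μs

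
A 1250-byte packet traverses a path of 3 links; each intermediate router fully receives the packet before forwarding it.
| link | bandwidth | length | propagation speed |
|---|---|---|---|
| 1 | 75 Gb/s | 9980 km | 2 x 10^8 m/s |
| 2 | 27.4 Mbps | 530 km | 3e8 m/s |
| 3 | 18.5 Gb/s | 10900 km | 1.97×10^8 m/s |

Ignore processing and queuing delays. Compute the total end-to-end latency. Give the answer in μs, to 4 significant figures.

107400 μs

L = 1250 × 8 = 10000 bits.
Transmission delays (L/R per hop): 0.133333, 364.964, 0.540541 μs; sum = 365.637 μs.
Propagation delays (d/s per hop): 49900, 1766.67, 55329.9 μs; sum = 106997 μs.
End-to-end = 107400 μs.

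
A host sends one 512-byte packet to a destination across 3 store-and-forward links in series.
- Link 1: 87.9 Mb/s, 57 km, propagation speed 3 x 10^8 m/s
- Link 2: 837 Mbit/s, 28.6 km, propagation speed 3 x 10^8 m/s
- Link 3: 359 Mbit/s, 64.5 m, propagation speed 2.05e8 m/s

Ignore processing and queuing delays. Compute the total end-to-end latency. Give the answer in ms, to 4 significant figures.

L = 512 × 8 = 4096 bits.
Transmission delays (L/R per hop): 0.0465984, 0.00489367, 0.0114095 ms; sum = 0.0629015 ms.
Propagation delays (d/s per hop): 0.19, 0.0953333, 0.000314634 ms; sum = 0.285648 ms.
End-to-end = 0.3485 ms.

0.3485 ms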